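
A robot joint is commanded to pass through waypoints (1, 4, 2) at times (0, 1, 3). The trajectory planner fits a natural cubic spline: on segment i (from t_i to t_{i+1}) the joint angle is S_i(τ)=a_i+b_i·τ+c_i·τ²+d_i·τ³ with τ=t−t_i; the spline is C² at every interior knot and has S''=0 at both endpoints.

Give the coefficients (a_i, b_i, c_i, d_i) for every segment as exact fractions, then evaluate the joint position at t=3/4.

  seg 0: a=1 b=11/3 c=0 d=-2/3
  seg 1: a=4 b=5/3 c=-2 d=1/3
S(3/4) = 111/32

Δ: Δ0=3, Δ1=-1
row 1: diag=6, rhs=-24; c'=1/3, d'=-4
back: M1=-4
M: M0=0, M1=-4, M2=0
seg 0: a=1, c=M0/2=0, d=(M1−M0)/(6·1)=-2/3, b=Δ0−h0·(2M0+M1)/6=11/3
seg 1: a=4, c=M1/2=-2, d=(M2−M1)/(6·2)=1/3, b=Δ1−h1·(2M1+M2)/6=5/3
t_q=3/4 → seg 0, τ=3/4; S=1+11/3·τ+0·τ²+-2/3·τ³=111/32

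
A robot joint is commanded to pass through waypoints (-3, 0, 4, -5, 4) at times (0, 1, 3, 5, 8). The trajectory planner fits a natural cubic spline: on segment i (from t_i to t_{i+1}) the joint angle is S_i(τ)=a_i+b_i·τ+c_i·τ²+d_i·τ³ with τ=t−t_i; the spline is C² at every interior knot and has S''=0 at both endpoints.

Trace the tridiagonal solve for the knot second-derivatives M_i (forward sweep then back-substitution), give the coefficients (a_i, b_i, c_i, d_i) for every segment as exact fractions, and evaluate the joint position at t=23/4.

  seg 0: a=-3 b=291/104 c=0 d=21/104
  seg 1: a=0 b=177/52 c=63/104 d=-17/26
  seg 2: a=4 b=-105/52 c=-345/104 d=27/26
  seg 3: a=-5 b=-147/52 c=303/104 d=-101/312
S(23/4) = -37393/6656

Δ: Δ0=3, Δ1=2, Δ2=-9/2, Δ3=3
row 1: diag=6, rhs=-6; c'=1/3, d'=-1
row 2: denom=8−2·1/3=22/3; d'=(-39−2·-1)/(22/3)=-111/22
row 3: denom=10−2·3/11=104/11; d'=(45−2·-111/22)/(104/11)=303/52
back: M3=303/52
back: M2=-111/22−3/11·303/52=-345/52
back: M1=-1−1/3·-345/52=63/52
M: M0=0, M1=63/52, M2=-345/52, M3=303/52, M4=0
seg 0: a=-3, c=M0/2=0, d=(M1−M0)/(6·1)=21/104, b=Δ0−h0·(2M0+M1)/6=291/104
seg 1: a=0, c=M1/2=63/104, d=(M2−M1)/(6·2)=-17/26, b=Δ1−h1·(2M1+M2)/6=177/52
seg 2: a=4, c=M2/2=-345/104, d=(M3−M2)/(6·2)=27/26, b=Δ2−h2·(2M2+M3)/6=-105/52
seg 3: a=-5, c=M3/2=303/104, d=(M4−M3)/(6·3)=-101/312, b=Δ3−h3·(2M3+M4)/6=-147/52
t_q=23/4 → seg 3, τ=3/4; S=-5+-147/52·τ+303/104·τ²+-101/312·τ³=-37393/6656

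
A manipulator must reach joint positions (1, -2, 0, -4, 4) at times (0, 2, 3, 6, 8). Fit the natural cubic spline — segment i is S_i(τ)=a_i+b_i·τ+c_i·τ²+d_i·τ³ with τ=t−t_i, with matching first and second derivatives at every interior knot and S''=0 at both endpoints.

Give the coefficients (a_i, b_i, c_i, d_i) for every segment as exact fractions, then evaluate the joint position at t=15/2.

Δ: Δ0=-3/2, Δ1=2, Δ2=-4/3, Δ3=4
row 1: diag=6, rhs=21; c'=1/6, d'=7/2
row 2: denom=8−1·1/6=47/6; d'=(-20−1·7/2)/(47/6)=-3
row 3: denom=10−3·18/47=416/47; d'=(32−3·-3)/(416/47)=1927/416
back: M3=1927/416
back: M2=-3−18/47·1927/416=-993/208
back: M1=7/2−1/6·-993/208=1787/416
M: M0=0, M1=1787/416, M2=-993/208, M3=1927/416, M4=0
seg 0: a=1, c=M0/2=0, d=(M1−M0)/(6·2)=1787/4992, b=Δ0−h0·(2M0+M1)/6=-3659/1248
seg 1: a=-2, c=M1/2=1787/832, d=(M2−M1)/(6·1)=-3773/2496, b=Δ1−h1·(2M1+M2)/6=851/624
seg 2: a=0, c=M2/2=-993/416, d=(M3−M2)/(6·3)=301/576, b=Δ2−h2·(2M2+M3)/6=2807/2496
seg 3: a=-4, c=M3/2=1927/832, d=(M4−M3)/(6·2)=-1927/4992, b=Δ3−h3·(2M3+M4)/6=569/624
t_q=15/2 → seg 3, τ=3/2; S=-4+569/624·τ+1927/832·τ²+-1927/4992·τ³=16989/13312

  seg 0: a=1 b=-3659/1248 c=0 d=1787/4992
  seg 1: a=-2 b=851/624 c=1787/832 d=-3773/2496
  seg 2: a=0 b=2807/2496 c=-993/416 d=301/576
  seg 3: a=-4 b=569/624 c=1927/832 d=-1927/4992
S(15/2) = 16989/13312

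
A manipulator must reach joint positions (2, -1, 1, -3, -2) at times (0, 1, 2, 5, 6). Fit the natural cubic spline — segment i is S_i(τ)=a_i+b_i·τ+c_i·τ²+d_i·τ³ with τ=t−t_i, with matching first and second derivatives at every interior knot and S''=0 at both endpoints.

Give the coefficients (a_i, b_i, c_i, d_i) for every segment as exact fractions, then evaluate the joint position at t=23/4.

  seg 0: a=2 b=-1417/318 c=0 d=463/318
  seg 1: a=-1 b=-14/159 c=463/106 d=-725/318
  seg 2: a=1 b=575/318 c=-131/53 d=151/318
  seg 3: a=-3 b=-32/159 c=191/106 d=-191/318
S(23/4) = -16219/6784

Δ: Δ0=-3, Δ1=2, Δ2=-4/3, Δ3=1
row 1: diag=4, rhs=30; c'=1/4, d'=15/2
row 2: denom=8−1·1/4=31/4; d'=(-20−1·15/2)/(31/4)=-110/31
row 3: denom=8−3·12/31=212/31; d'=(14−3·-110/31)/(212/31)=191/53
back: M3=191/53
back: M2=-110/31−12/31·191/53=-262/53
back: M1=15/2−1/4·-262/53=463/53
M: M0=0, M1=463/53, M2=-262/53, M3=191/53, M4=0
seg 0: a=2, c=M0/2=0, d=(M1−M0)/(6·1)=463/318, b=Δ0−h0·(2M0+M1)/6=-1417/318
seg 1: a=-1, c=M1/2=463/106, d=(M2−M1)/(6·1)=-725/318, b=Δ1−h1·(2M1+M2)/6=-14/159
seg 2: a=1, c=M2/2=-131/53, d=(M3−M2)/(6·3)=151/318, b=Δ2−h2·(2M2+M3)/6=575/318
seg 3: a=-3, c=M3/2=191/106, d=(M4−M3)/(6·1)=-191/318, b=Δ3−h3·(2M3+M4)/6=-32/159
t_q=23/4 → seg 3, τ=3/4; S=-3+-32/159·τ+191/106·τ²+-191/318·τ³=-16219/6784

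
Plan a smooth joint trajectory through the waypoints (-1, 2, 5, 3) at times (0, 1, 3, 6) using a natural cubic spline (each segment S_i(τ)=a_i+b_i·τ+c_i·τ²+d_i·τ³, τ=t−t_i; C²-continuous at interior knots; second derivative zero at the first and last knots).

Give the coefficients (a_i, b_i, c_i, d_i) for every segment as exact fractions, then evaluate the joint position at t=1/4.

  seg 0: a=-1 b=67/21 c=0 d=-4/21
  seg 1: a=2 b=55/21 c=-4/7 d=1/168
  seg 2: a=5 b=17/42 c=-15/28 d=5/84
S(1/4) = -23/112

Δ: Δ0=3, Δ1=3/2, Δ2=-2/3
row 1: diag=6, rhs=-9; c'=1/3, d'=-3/2
row 2: denom=10−2·1/3=28/3; d'=(-13−2·-3/2)/(28/3)=-15/14
back: M2=-15/14
back: M1=-3/2−1/3·-15/14=-8/7
M: M0=0, M1=-8/7, M2=-15/14, M3=0
seg 0: a=-1, c=M0/2=0, d=(M1−M0)/(6·1)=-4/21, b=Δ0−h0·(2M0+M1)/6=67/21
seg 1: a=2, c=M1/2=-4/7, d=(M2−M1)/(6·2)=1/168, b=Δ1−h1·(2M1+M2)/6=55/21
seg 2: a=5, c=M2/2=-15/28, d=(M3−M2)/(6·3)=5/84, b=Δ2−h2·(2M2+M3)/6=17/42
t_q=1/4 → seg 0, τ=1/4; S=-1+67/21·τ+0·τ²+-4/21·τ³=-23/112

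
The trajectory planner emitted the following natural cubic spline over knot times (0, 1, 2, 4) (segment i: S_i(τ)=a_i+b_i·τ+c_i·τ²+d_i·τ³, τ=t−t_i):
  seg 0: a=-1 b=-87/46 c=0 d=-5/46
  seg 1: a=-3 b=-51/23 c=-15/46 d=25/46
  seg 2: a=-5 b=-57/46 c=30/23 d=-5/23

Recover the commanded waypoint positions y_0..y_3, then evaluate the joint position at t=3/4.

y_0 = S_0(0) = a_0 = -1
y_1 = S_1(0) = a_1 = -3
y_2 = S_2(0) = a_2 = -5
y_3 = S_2(2) = -4
t_q=3/4 is in segment 0 (τ=3/4); S_0(τ)=-7255/2944

y_0=-1 y_1=-3 y_2=-5 y_3=-4
S(3/4) = -7255/2944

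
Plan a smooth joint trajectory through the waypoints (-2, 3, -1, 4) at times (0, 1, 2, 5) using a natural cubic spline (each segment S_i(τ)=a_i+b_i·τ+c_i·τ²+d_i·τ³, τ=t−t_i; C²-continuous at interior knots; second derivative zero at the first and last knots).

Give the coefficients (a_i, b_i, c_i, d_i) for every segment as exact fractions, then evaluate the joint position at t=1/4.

Δ: Δ0=5, Δ1=-4, Δ2=5/3
row 1: diag=4, rhs=-54; c'=1/4, d'=-27/2
row 2: denom=8−1·1/4=31/4; d'=(34−1·-27/2)/(31/4)=190/31
back: M2=190/31
back: M1=-27/2−1/4·190/31=-466/31
M: M0=0, M1=-466/31, M2=190/31, M3=0
seg 0: a=-2, c=M0/2=0, d=(M1−M0)/(6·1)=-233/93, b=Δ0−h0·(2M0+M1)/6=698/93
seg 1: a=3, c=M1/2=-233/31, d=(M2−M1)/(6·1)=328/93, b=Δ1−h1·(2M1+M2)/6=-1/93
seg 2: a=-1, c=M2/2=95/31, d=(M3−M2)/(6·3)=-95/279, b=Δ2−h2·(2M2+M3)/6=-415/93
t_q=1/4 → seg 0, τ=1/4; S=-2+698/93·τ+0·τ²+-233/93·τ³=-323/1984

  seg 0: a=-2 b=698/93 c=0 d=-233/93
  seg 1: a=3 b=-1/93 c=-233/31 d=328/93
  seg 2: a=-1 b=-415/93 c=95/31 d=-95/279
S(1/4) = -323/1984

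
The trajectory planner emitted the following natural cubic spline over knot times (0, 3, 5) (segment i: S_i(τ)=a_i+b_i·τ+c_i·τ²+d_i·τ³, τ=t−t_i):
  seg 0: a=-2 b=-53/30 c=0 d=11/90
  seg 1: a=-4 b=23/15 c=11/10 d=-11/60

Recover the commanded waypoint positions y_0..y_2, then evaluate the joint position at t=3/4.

y_0=-2 y_1=-4 y_2=2
S(3/4) = -419/128

y_0 = S_0(0) = a_0 = -2
y_1 = S_1(0) = a_1 = -4
y_2 = S_1(2) = 2
t_q=3/4 is in segment 0 (τ=3/4); S_0(τ)=-419/128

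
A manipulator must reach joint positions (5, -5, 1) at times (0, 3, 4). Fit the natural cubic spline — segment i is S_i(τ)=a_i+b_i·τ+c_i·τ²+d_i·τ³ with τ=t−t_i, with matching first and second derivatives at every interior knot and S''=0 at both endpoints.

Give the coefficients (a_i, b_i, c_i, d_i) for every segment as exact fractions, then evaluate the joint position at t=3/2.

Δ: Δ0=-10/3, Δ1=6
row 1: diag=8, rhs=56; c'=1/8, d'=7
back: M1=7
M: M0=0, M1=7, M2=0
seg 0: a=5, c=M0/2=0, d=(M1−M0)/(6·3)=7/18, b=Δ0−h0·(2M0+M1)/6=-41/6
seg 1: a=-5, c=M1/2=7/2, d=(M2−M1)/(6·1)=-7/6, b=Δ1−h1·(2M1+M2)/6=11/3
t_q=3/2 → seg 0, τ=3/2; S=5+-41/6·τ+0·τ²+7/18·τ³=-63/16

  seg 0: a=5 b=-41/6 c=0 d=7/18
  seg 1: a=-5 b=11/3 c=7/2 d=-7/6
S(3/2) = -63/16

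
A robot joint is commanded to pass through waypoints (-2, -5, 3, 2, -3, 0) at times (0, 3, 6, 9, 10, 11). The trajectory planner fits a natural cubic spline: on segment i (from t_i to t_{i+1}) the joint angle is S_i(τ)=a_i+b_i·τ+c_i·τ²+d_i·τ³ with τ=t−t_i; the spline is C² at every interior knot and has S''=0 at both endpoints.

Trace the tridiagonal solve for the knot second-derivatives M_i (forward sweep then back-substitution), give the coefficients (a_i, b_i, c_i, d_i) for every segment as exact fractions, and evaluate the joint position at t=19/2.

  seg 0: a=-2 b=-2522/1251 c=0 d=1271/11259
  seg 1: a=-5 b=1291/1251 c=1271/1251 d=-1768/11259
  seg 2: a=3 b=3613/1251 c=-497/1251 d=-2539/11259
  seg 3: a=2 b=-6986/1251 c=-1012/417 d=3767/1251
  seg 4: a=-3 b=-1757/1251 c=2755/417 d=-2755/1251
S(19/2) = -1137/1112

Δ: Δ0=-1, Δ1=8/3, Δ2=-1/3, Δ3=-5, Δ4=3
row 1: diag=12, rhs=22; c'=1/4, d'=11/6
row 2: denom=12−3·1/4=45/4; d'=(-18−3·11/6)/(45/4)=-94/45
row 3: denom=8−3·4/15=36/5; d'=(-28−3·-94/45)/(36/5)=-163/54
row 4: denom=4−1·5/36=139/36; d'=(48−1·-163/54)/(139/36)=5510/417
back: M4=5510/417
back: M3=-163/54−5/36·5510/417=-2024/417
back: M2=-94/45−4/15·-2024/417=-994/1251
back: M1=11/6−1/4·-994/1251=2542/1251
M: M0=0, M1=2542/1251, M2=-994/1251, M3=-2024/417, M4=5510/417, M5=0
seg 0: a=-2, c=M0/2=0, d=(M1−M0)/(6·3)=1271/11259, b=Δ0−h0·(2M0+M1)/6=-2522/1251
seg 1: a=-5, c=M1/2=1271/1251, d=(M2−M1)/(6·3)=-1768/11259, b=Δ1−h1·(2M1+M2)/6=1291/1251
seg 2: a=3, c=M2/2=-497/1251, d=(M3−M2)/(6·3)=-2539/11259, b=Δ2−h2·(2M2+M3)/6=3613/1251
seg 3: a=2, c=M3/2=-1012/417, d=(M4−M3)/(6·1)=3767/1251, b=Δ3−h3·(2M3+M4)/6=-6986/1251
seg 4: a=-3, c=M4/2=2755/417, d=(M5−M4)/(6·1)=-2755/1251, b=Δ4−h4·(2M4+M5)/6=-1757/1251
t_q=19/2 → seg 3, τ=1/2; S=2+-6986/1251·τ+-1012/417·τ²+3767/1251·τ³=-1137/1112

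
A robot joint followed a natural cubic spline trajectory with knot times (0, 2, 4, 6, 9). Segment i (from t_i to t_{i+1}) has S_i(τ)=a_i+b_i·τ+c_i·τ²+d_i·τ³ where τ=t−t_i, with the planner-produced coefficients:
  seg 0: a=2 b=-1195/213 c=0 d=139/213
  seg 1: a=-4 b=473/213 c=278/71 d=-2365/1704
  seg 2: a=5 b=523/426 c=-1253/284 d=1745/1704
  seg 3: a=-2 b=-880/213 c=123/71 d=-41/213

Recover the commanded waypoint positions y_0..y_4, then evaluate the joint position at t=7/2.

y_0=2 y_1=-4 y_2=5 y_3=-2 y_4=-4
S(7/2) = 15707/4544

y_0 = S_0(0) = a_0 = 2
y_1 = S_1(0) = a_1 = -4
y_2 = S_2(0) = a_2 = 5
y_3 = S_3(0) = a_3 = -2
y_4 = S_3(3) = -4
t_q=7/2 is in segment 1 (τ=3/2); S_1(τ)=15707/4544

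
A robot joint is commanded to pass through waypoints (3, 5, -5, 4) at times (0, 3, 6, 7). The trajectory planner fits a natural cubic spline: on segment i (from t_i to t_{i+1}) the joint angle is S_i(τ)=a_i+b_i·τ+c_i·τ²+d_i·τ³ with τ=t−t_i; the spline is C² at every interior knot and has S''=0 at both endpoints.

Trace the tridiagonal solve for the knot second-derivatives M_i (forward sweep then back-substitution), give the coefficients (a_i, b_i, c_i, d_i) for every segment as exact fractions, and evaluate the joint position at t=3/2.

Δ: Δ0=2/3, Δ1=-10/3, Δ2=9
row 1: diag=12, rhs=-24; c'=1/4, d'=-2
row 2: denom=8−3·1/4=29/4; d'=(74−3·-2)/(29/4)=320/29
back: M2=320/29
back: M1=-2−1/4·320/29=-138/29
M: M0=0, M1=-138/29, M2=320/29, M3=0
seg 0: a=3, c=M0/2=0, d=(M1−M0)/(6·3)=-23/87, b=Δ0−h0·(2M0+M1)/6=265/87
seg 1: a=5, c=M1/2=-69/29, d=(M2−M1)/(6·3)=229/261, b=Δ1−h1·(2M1+M2)/6=-356/87
seg 2: a=-5, c=M2/2=160/29, d=(M3−M2)/(6·1)=-160/87, b=Δ2−h2·(2M2+M3)/6=463/87
t_q=3/2 → seg 0, τ=3/2; S=3+265/87·τ+0·τ²+-23/87·τ³=1549/232

  seg 0: a=3 b=265/87 c=0 d=-23/87
  seg 1: a=5 b=-356/87 c=-69/29 d=229/261
  seg 2: a=-5 b=463/87 c=160/29 d=-160/87
S(3/2) = 1549/232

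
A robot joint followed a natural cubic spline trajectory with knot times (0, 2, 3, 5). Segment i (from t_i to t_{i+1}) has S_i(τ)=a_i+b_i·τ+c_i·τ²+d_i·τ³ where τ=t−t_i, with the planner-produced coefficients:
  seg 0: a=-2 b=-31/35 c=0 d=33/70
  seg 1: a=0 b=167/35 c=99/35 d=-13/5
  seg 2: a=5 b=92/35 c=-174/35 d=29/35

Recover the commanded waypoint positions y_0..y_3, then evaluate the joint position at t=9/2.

y_0 = S_0(0) = a_0 = -2
y_1 = S_1(0) = a_1 = 0
y_2 = S_2(0) = a_2 = 5
y_3 = S_2(2) = -3
t_q=9/2 is in segment 2 (τ=3/2); S_2(τ)=31/56

y_0=-2 y_1=0 y_2=5 y_3=-3
S(9/2) = 31/56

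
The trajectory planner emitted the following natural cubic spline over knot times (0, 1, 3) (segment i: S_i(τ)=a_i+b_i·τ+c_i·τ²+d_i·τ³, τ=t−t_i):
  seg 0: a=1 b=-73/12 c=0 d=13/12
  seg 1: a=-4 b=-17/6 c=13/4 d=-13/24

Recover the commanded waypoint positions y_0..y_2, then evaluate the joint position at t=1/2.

y_0 = S_0(0) = a_0 = 1
y_1 = S_1(0) = a_1 = -4
y_2 = S_1(2) = -1
t_q=1/2 is in segment 0 (τ=1/2); S_0(τ)=-61/32

y_0=1 y_1=-4 y_2=-1
S(1/2) = -61/32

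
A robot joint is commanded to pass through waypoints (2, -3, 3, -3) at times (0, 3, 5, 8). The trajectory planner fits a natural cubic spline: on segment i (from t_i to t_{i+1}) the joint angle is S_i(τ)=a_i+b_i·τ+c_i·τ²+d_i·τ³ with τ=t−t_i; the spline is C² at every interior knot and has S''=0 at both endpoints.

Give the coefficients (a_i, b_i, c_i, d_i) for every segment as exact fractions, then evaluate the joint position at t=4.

  seg 0: a=2 b=-55/16 c=0 d=85/432
  seg 1: a=-3 b=15/8 c=85/48 d=-29/48
  seg 2: a=3 b=41/24 c=-89/48 d=89/432
S(4) = 1/24

Δ: Δ0=-5/3, Δ1=3, Δ2=-2
row 1: diag=10, rhs=28; c'=1/5, d'=14/5
row 2: denom=10−2·1/5=48/5; d'=(-30−2·14/5)/(48/5)=-89/24
back: M2=-89/24
back: M1=14/5−1/5·-89/24=85/24
M: M0=0, M1=85/24, M2=-89/24, M3=0
seg 0: a=2, c=M0/2=0, d=(M1−M0)/(6·3)=85/432, b=Δ0−h0·(2M0+M1)/6=-55/16
seg 1: a=-3, c=M1/2=85/48, d=(M2−M1)/(6·2)=-29/48, b=Δ1−h1·(2M1+M2)/6=15/8
seg 2: a=3, c=M2/2=-89/48, d=(M3−M2)/(6·3)=89/432, b=Δ2−h2·(2M2+M3)/6=41/24
t_q=4 → seg 1, τ=1; S=-3+15/8·τ+85/48·τ²+-29/48·τ³=1/24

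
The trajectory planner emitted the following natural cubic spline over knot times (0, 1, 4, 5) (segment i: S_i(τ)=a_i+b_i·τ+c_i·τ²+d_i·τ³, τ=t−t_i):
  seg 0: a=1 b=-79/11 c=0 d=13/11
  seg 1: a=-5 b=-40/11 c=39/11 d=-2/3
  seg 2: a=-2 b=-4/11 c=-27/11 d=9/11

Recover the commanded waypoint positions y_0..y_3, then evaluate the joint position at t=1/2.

y_0=1 y_1=-5 y_2=-2 y_3=-4
S(1/2) = -215/88

y_0 = S_0(0) = a_0 = 1
y_1 = S_1(0) = a_1 = -5
y_2 = S_2(0) = a_2 = -2
y_3 = S_2(1) = -4
t_q=1/2 is in segment 0 (τ=1/2); S_0(τ)=-215/88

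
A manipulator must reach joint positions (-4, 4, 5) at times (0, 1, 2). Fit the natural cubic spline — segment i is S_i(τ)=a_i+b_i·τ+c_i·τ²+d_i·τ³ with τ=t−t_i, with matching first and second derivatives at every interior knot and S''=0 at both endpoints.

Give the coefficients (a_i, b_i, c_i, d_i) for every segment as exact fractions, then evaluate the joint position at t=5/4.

  seg 0: a=-4 b=39/4 c=0 d=-7/4
  seg 1: a=4 b=9/2 c=-21/4 d=7/4
S(5/4) = 1235/256

Δ: Δ0=8, Δ1=1
row 1: diag=4, rhs=-42; c'=1/4, d'=-21/2
back: M1=-21/2
M: M0=0, M1=-21/2, M2=0
seg 0: a=-4, c=M0/2=0, d=(M1−M0)/(6·1)=-7/4, b=Δ0−h0·(2M0+M1)/6=39/4
seg 1: a=4, c=M1/2=-21/4, d=(M2−M1)/(6·1)=7/4, b=Δ1−h1·(2M1+M2)/6=9/2
t_q=5/4 → seg 1, τ=1/4; S=4+9/2·τ+-21/4·τ²+7/4·τ³=1235/256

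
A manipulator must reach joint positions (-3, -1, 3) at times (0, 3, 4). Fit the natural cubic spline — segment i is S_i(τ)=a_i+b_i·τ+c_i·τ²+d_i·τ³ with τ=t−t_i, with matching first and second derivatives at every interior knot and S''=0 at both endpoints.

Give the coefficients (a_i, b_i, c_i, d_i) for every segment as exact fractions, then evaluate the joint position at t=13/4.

Δ: Δ0=2/3, Δ1=4
row 1: diag=8, rhs=20; c'=1/8, d'=5/2
back: M1=5/2
M: M0=0, M1=5/2, M2=0
seg 0: a=-3, c=M0/2=0, d=(M1−M0)/(6·3)=5/36, b=Δ0−h0·(2M0+M1)/6=-7/12
seg 1: a=-1, c=M1/2=5/4, d=(M2−M1)/(6·1)=-5/12, b=Δ1−h1·(2M1+M2)/6=19/6
t_q=13/4 → seg 1, τ=1/4; S=-1+19/6·τ+5/4·τ²+-5/12·τ³=-35/256

  seg 0: a=-3 b=-7/12 c=0 d=5/36
  seg 1: a=-1 b=19/6 c=5/4 d=-5/12
S(13/4) = -35/256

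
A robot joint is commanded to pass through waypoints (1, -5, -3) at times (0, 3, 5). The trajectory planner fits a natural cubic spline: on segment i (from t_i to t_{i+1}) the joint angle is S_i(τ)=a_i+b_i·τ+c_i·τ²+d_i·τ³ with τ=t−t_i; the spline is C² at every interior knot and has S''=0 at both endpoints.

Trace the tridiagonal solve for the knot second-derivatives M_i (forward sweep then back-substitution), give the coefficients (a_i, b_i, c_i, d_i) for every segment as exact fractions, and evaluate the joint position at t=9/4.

  seg 0: a=1 b=-29/10 c=0 d=1/10
  seg 1: a=-5 b=-1/5 c=9/10 d=-3/20
S(9/4) = -2807/640

Δ: Δ0=-2, Δ1=1
row 1: diag=10, rhs=18; c'=1/5, d'=9/5
back: M1=9/5
M: M0=0, M1=9/5, M2=0
seg 0: a=1, c=M0/2=0, d=(M1−M0)/(6·3)=1/10, b=Δ0−h0·(2M0+M1)/6=-29/10
seg 1: a=-5, c=M1/2=9/10, d=(M2−M1)/(6·2)=-3/20, b=Δ1−h1·(2M1+M2)/6=-1/5
t_q=9/4 → seg 0, τ=9/4; S=1+-29/10·τ+0·τ²+1/10·τ³=-2807/640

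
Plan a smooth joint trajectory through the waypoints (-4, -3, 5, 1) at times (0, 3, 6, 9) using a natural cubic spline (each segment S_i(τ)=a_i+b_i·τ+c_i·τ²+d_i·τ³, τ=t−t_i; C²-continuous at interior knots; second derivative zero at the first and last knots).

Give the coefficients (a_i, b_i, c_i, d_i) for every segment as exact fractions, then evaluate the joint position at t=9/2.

Δ: Δ0=1/3, Δ1=8/3, Δ2=-4/3
row 1: diag=12, rhs=14; c'=1/4, d'=7/6
row 2: denom=12−3·1/4=45/4; d'=(-24−3·7/6)/(45/4)=-22/9
back: M2=-22/9
back: M1=7/6−1/4·-22/9=16/9
M: M0=0, M1=16/9, M2=-22/9, M3=0
seg 0: a=-4, c=M0/2=0, d=(M1−M0)/(6·3)=8/81, b=Δ0−h0·(2M0+M1)/6=-5/9
seg 1: a=-3, c=M1/2=8/9, d=(M2−M1)/(6·3)=-19/81, b=Δ1−h1·(2M1+M2)/6=19/9
seg 2: a=5, c=M2/2=-11/9, d=(M3−M2)/(6·3)=11/81, b=Δ2−h2·(2M2+M3)/6=10/9
t_q=9/2 → seg 1, τ=3/2; S=-3+19/9·τ+8/9·τ²+-19/81·τ³=11/8

  seg 0: a=-4 b=-5/9 c=0 d=8/81
  seg 1: a=-3 b=19/9 c=8/9 d=-19/81
  seg 2: a=5 b=10/9 c=-11/9 d=11/81
S(9/2) = 11/8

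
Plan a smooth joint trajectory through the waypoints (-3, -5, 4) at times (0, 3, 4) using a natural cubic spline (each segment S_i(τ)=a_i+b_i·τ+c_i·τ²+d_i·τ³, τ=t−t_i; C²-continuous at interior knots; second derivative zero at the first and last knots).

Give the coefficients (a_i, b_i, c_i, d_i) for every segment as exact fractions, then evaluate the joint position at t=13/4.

  seg 0: a=-3 b=-103/24 c=0 d=29/72
  seg 1: a=-5 b=79/12 c=29/8 d=-29/24
S(13/4) = -1611/512

Δ: Δ0=-2/3, Δ1=9
row 1: diag=8, rhs=58; c'=1/8, d'=29/4
back: M1=29/4
M: M0=0, M1=29/4, M2=0
seg 0: a=-3, c=M0/2=0, d=(M1−M0)/(6·3)=29/72, b=Δ0−h0·(2M0+M1)/6=-103/24
seg 1: a=-5, c=M1/2=29/8, d=(M2−M1)/(6·1)=-29/24, b=Δ1−h1·(2M1+M2)/6=79/12
t_q=13/4 → seg 1, τ=1/4; S=-5+79/12·τ+29/8·τ²+-29/24·τ³=-1611/512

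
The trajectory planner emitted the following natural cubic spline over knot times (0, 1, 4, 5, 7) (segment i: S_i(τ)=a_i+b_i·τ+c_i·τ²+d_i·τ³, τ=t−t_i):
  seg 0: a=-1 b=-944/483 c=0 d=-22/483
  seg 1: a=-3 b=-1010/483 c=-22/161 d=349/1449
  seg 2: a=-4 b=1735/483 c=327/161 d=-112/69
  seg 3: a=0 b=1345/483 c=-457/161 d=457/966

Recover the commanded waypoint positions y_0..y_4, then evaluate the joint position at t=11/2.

y_0=-1 y_1=-3 y_2=-4 y_3=0 y_4=-2
S(11/2) = 273/368

y_0 = S_0(0) = a_0 = -1
y_1 = S_1(0) = a_1 = -3
y_2 = S_2(0) = a_2 = -4
y_3 = S_3(0) = a_3 = 0
y_4 = S_3(2) = -2
t_q=11/2 is in segment 3 (τ=1/2); S_3(τ)=273/368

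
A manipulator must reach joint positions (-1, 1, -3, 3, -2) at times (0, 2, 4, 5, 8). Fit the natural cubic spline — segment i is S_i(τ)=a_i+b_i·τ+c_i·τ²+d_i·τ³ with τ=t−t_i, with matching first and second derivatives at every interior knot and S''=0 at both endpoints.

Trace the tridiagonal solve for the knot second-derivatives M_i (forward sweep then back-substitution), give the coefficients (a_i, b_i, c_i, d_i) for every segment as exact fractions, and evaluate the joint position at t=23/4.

Δ: Δ0=1, Δ1=-2, Δ2=6, Δ3=-5/3
row 1: diag=8, rhs=-18; c'=1/4, d'=-9/4
row 2: denom=6−2·1/4=11/2; d'=(48−2·-9/4)/(11/2)=105/11
row 3: denom=8−1·2/11=86/11; d'=(-46−1·105/11)/(86/11)=-611/86
back: M3=-611/86
back: M2=105/11−2/11·-611/86=466/43
back: M1=-9/4−1/4·466/43=-853/172
M: M0=0, M1=-853/172, M2=466/43, M3=-611/86, M4=0
seg 0: a=-1, c=M0/2=0, d=(M1−M0)/(6·2)=-853/2064, b=Δ0−h0·(2M0+M1)/6=1369/516
seg 1: a=1, c=M1/2=-853/344, d=(M2−M1)/(6·2)=2717/2064, b=Δ1−h1·(2M1+M2)/6=-595/258
seg 2: a=-3, c=M2/2=233/43, d=(M3−M2)/(6·1)=-1543/516, b=Δ2−h2·(2M2+M3)/6=1843/516
seg 3: a=3, c=M3/2=-611/172, d=(M4−M3)/(6·3)=611/1548, b=Δ3−h3·(2M3+M4)/6=1403/258
t_q=23/4 → seg 3, τ=3/4; S=3+1403/258·τ+-611/172·τ²+611/1548·τ³=57757/11008

  seg 0: a=-1 b=1369/516 c=0 d=-853/2064
  seg 1: a=1 b=-595/258 c=-853/344 d=2717/2064
  seg 2: a=-3 b=1843/516 c=233/43 d=-1543/516
  seg 3: a=3 b=1403/258 c=-611/172 d=611/1548
S(23/4) = 57757/11008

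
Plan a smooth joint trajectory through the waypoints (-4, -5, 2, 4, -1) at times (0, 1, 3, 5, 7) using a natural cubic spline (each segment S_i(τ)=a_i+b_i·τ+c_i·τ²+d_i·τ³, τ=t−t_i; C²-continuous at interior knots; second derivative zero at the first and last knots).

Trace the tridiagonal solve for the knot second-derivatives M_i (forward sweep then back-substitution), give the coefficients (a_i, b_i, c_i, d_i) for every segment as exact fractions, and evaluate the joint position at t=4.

  seg 0: a=-4 b=-78/41 c=0 d=37/41
  seg 1: a=-5 b=33/41 c=111/41 d=-223/328
  seg 2: a=2 b=285/82 c=-225/164 d=11/164
  seg 3: a=4 b=-99/82 c=-159/164 d=53/328
S(4) = 171/41

Δ: Δ0=-1, Δ1=7/2, Δ2=1, Δ3=-5/2
row 1: diag=6, rhs=27; c'=1/3, d'=9/2
row 2: denom=8−2·1/3=22/3; d'=(-15−2·9/2)/(22/3)=-36/11
row 3: denom=8−2·3/11=82/11; d'=(-21−2·-36/11)/(82/11)=-159/82
back: M3=-159/82
back: M2=-36/11−3/11·-159/82=-225/82
back: M1=9/2−1/3·-225/82=222/41
M: M0=0, M1=222/41, M2=-225/82, M3=-159/82, M4=0
seg 0: a=-4, c=M0/2=0, d=(M1−M0)/(6·1)=37/41, b=Δ0−h0·(2M0+M1)/6=-78/41
seg 1: a=-5, c=M1/2=111/41, d=(M2−M1)/(6·2)=-223/328, b=Δ1−h1·(2M1+M2)/6=33/41
seg 2: a=2, c=M2/2=-225/164, d=(M3−M2)/(6·2)=11/164, b=Δ2−h2·(2M2+M3)/6=285/82
seg 3: a=4, c=M3/2=-159/164, d=(M4−M3)/(6·2)=53/328, b=Δ3−h3·(2M3+M4)/6=-99/82
t_q=4 → seg 2, τ=1; S=2+285/82·τ+-225/164·τ²+11/164·τ³=171/41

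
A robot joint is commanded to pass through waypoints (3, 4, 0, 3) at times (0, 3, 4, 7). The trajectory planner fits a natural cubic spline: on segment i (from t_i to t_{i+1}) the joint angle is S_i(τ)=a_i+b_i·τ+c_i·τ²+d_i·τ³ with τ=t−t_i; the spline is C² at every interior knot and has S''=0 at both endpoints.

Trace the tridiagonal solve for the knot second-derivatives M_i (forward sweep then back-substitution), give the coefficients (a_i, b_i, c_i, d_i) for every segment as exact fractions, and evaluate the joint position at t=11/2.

  seg 0: a=3 b=20/9 c=0 d=-17/81
  seg 1: a=4 b=-31/9 c=-17/9 d=4/3
  seg 2: a=0 b=-29/9 c=19/9 d=-19/81
S(11/2) = -7/8

Δ: Δ0=1/3, Δ1=-4, Δ2=1
row 1: diag=8, rhs=-26; c'=1/8, d'=-13/4
row 2: denom=8−1·1/8=63/8; d'=(30−1·-13/4)/(63/8)=38/9
back: M2=38/9
back: M1=-13/4−1/8·38/9=-34/9
M: M0=0, M1=-34/9, M2=38/9, M3=0
seg 0: a=3, c=M0/2=0, d=(M1−M0)/(6·3)=-17/81, b=Δ0−h0·(2M0+M1)/6=20/9
seg 1: a=4, c=M1/2=-17/9, d=(M2−M1)/(6·1)=4/3, b=Δ1−h1·(2M1+M2)/6=-31/9
seg 2: a=0, c=M2/2=19/9, d=(M3−M2)/(6·3)=-19/81, b=Δ2−h2·(2M2+M3)/6=-29/9
t_q=11/2 → seg 2, τ=3/2; S=0+-29/9·τ+19/9·τ²+-19/81·τ³=-7/8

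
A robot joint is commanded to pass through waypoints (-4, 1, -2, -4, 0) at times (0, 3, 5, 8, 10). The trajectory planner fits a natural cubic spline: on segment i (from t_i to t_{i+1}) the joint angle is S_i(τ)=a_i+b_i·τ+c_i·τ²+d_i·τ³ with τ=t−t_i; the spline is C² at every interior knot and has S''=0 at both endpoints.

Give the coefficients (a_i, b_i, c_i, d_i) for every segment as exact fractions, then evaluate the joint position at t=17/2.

Δ: Δ0=5/3, Δ1=-3/2, Δ2=-2/3, Δ3=2
row 1: diag=10, rhs=-19; c'=1/5, d'=-19/10
row 2: denom=10−2·1/5=48/5; d'=(5−2·-19/10)/(48/5)=11/12
row 3: denom=10−3·5/16=145/16; d'=(16−3·11/12)/(145/16)=212/145
back: M3=212/145
back: M2=11/12−5/16·212/145=40/87
back: M1=-19/10−1/5·40/87=-1733/870
M: M0=0, M1=-1733/870, M2=40/87, M3=212/145, M4=0
seg 0: a=-4, c=M0/2=0, d=(M1−M0)/(6·3)=-1733/15660, b=Δ0−h0·(2M0+M1)/6=4633/1740
seg 1: a=1, c=M1/2=-1733/1740, d=(M2−M1)/(6·2)=237/1160, b=Δ1−h1·(2M1+M2)/6=-283/870
seg 2: a=-2, c=M2/2=20/87, d=(M3−M2)/(6·3)=218/3915, b=Δ2−h2·(2M2+M3)/6=-808/435
seg 3: a=-4, c=M3/2=106/145, d=(M4−M3)/(6·2)=-53/435, b=Δ3−h3·(2M3+M4)/6=446/435
t_q=17/2 → seg 3, τ=1/2; S=-4+446/435·τ+106/145·τ²+-53/435·τ³=-3851/1160

  seg 0: a=-4 b=4633/1740 c=0 d=-1733/15660
  seg 1: a=1 b=-283/870 c=-1733/1740 d=237/1160
  seg 2: a=-2 b=-808/435 c=20/87 d=218/3915
  seg 3: a=-4 b=446/435 c=106/145 d=-53/435
S(17/2) = -3851/1160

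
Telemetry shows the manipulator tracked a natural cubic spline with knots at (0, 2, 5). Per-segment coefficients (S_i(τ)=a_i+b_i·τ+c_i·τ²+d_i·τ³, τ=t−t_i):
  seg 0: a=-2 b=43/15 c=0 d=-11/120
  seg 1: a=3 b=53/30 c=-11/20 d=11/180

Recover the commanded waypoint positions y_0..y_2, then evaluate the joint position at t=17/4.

y_0=-2 y_1=3 y_2=5
S(17/4) = 1251/256

y_0 = S_0(0) = a_0 = -2
y_1 = S_1(0) = a_1 = 3
y_2 = S_1(3) = 5
t_q=17/4 is in segment 1 (τ=9/4); S_1(τ)=1251/256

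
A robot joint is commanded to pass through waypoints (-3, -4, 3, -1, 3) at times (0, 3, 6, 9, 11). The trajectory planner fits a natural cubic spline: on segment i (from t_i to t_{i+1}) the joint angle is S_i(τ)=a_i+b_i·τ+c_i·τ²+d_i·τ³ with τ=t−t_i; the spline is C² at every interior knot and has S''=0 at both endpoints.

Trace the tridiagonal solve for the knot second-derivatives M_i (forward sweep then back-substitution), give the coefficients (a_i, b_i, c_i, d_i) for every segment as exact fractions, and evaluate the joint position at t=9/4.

  seg 0: a=-3 b=-287/207 c=0 d=218/1863
  seg 1: a=-4 b=367/207 c=218/207 d=-538/1863
  seg 2: a=3 b=61/207 c=-320/207 d=623/1863
  seg 3: a=-1 b=10/207 c=101/69 d=-101/414
S(9/4) = -3523/736

Δ: Δ0=-1/3, Δ1=7/3, Δ2=-4/3, Δ3=2
row 1: diag=12, rhs=16; c'=1/4, d'=4/3
row 2: denom=12−3·1/4=45/4; d'=(-22−3·4/3)/(45/4)=-104/45
row 3: denom=10−3·4/15=46/5; d'=(20−3·-104/45)/(46/5)=202/69
back: M3=202/69
back: M2=-104/45−4/15·202/69=-640/207
back: M1=4/3−1/4·-640/207=436/207
M: M0=0, M1=436/207, M2=-640/207, M3=202/69, M4=0
seg 0: a=-3, c=M0/2=0, d=(M1−M0)/(6·3)=218/1863, b=Δ0−h0·(2M0+M1)/6=-287/207
seg 1: a=-4, c=M1/2=218/207, d=(M2−M1)/(6·3)=-538/1863, b=Δ1−h1·(2M1+M2)/6=367/207
seg 2: a=3, c=M2/2=-320/207, d=(M3−M2)/(6·3)=623/1863, b=Δ2−h2·(2M2+M3)/6=61/207
seg 3: a=-1, c=M3/2=101/69, d=(M4−M3)/(6·2)=-101/414, b=Δ3−h3·(2M3+M4)/6=10/207
t_q=9/4 → seg 0, τ=9/4; S=-3+-287/207·τ+0·τ²+218/1863·τ³=-3523/736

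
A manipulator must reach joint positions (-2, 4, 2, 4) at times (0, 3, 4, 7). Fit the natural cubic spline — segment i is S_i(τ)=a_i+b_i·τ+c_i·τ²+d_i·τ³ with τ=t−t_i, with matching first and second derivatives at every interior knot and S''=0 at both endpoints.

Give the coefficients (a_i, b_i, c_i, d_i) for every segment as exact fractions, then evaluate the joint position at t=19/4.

Δ: Δ0=2, Δ1=-2, Δ2=2/3
row 1: diag=8, rhs=-24; c'=1/8, d'=-3
row 2: denom=8−1·1/8=63/8; d'=(16−1·-3)/(63/8)=152/63
back: M2=152/63
back: M1=-3−1/8·152/63=-208/63
M: M0=0, M1=-208/63, M2=152/63, M3=0
seg 0: a=-2, c=M0/2=0, d=(M1−M0)/(6·3)=-104/567, b=Δ0−h0·(2M0+M1)/6=230/63
seg 1: a=4, c=M1/2=-104/63, d=(M2−M1)/(6·1)=20/21, b=Δ1−h1·(2M1+M2)/6=-82/63
seg 2: a=2, c=M2/2=76/63, d=(M3−M2)/(6·3)=-76/567, b=Δ2−h2·(2M2+M3)/6=-110/63
t_q=19/4 → seg 2, τ=3/4; S=2+-110/63·τ+76/63·τ²+-76/567·τ³=21/16

  seg 0: a=-2 b=230/63 c=0 d=-104/567
  seg 1: a=4 b=-82/63 c=-104/63 d=20/21
  seg 2: a=2 b=-110/63 c=76/63 d=-76/567
S(19/4) = 21/16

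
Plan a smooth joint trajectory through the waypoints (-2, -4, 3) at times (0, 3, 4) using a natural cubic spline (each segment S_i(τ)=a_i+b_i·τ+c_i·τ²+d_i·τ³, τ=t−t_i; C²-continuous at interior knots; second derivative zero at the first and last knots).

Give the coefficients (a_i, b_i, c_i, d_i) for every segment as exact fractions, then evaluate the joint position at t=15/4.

  seg 0: a=-2 b=-85/24 c=0 d=23/72
  seg 1: a=-4 b=61/12 c=23/8 d=-23/24
S(15/4) = 525/512

Δ: Δ0=-2/3, Δ1=7
row 1: diag=8, rhs=46; c'=1/8, d'=23/4
back: M1=23/4
M: M0=0, M1=23/4, M2=0
seg 0: a=-2, c=M0/2=0, d=(M1−M0)/(6·3)=23/72, b=Δ0−h0·(2M0+M1)/6=-85/24
seg 1: a=-4, c=M1/2=23/8, d=(M2−M1)/(6·1)=-23/24, b=Δ1−h1·(2M1+M2)/6=61/12
t_q=15/4 → seg 1, τ=3/4; S=-4+61/12·τ+23/8·τ²+-23/24·τ³=525/512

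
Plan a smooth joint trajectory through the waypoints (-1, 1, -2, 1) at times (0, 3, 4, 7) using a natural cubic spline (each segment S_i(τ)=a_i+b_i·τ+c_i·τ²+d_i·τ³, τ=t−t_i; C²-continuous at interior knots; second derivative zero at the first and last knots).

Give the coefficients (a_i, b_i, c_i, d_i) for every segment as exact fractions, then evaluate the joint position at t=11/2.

Δ: Δ0=2/3, Δ1=-3, Δ2=1
row 1: diag=8, rhs=-22; c'=1/8, d'=-11/4
row 2: denom=8−1·1/8=63/8; d'=(24−1·-11/4)/(63/8)=214/63
back: M2=214/63
back: M1=-11/4−1/8·214/63=-200/63
M: M0=0, M1=-200/63, M2=214/63, M3=0
seg 0: a=-1, c=M0/2=0, d=(M1−M0)/(6·3)=-100/567, b=Δ0−h0·(2M0+M1)/6=142/63
seg 1: a=1, c=M1/2=-100/63, d=(M2−M1)/(6·1)=23/21, b=Δ1−h1·(2M1+M2)/6=-158/63
seg 2: a=-2, c=M2/2=107/63, d=(M3−M2)/(6·3)=-107/567, b=Δ2−h2·(2M2+M3)/6=-151/63
t_q=11/2 → seg 2, τ=3/2; S=-2+-151/63·τ+107/63·τ²+-107/567·τ³=-135/56

  seg 0: a=-1 b=142/63 c=0 d=-100/567
  seg 1: a=1 b=-158/63 c=-100/63 d=23/21
  seg 2: a=-2 b=-151/63 c=107/63 d=-107/567
S(11/2) = -135/56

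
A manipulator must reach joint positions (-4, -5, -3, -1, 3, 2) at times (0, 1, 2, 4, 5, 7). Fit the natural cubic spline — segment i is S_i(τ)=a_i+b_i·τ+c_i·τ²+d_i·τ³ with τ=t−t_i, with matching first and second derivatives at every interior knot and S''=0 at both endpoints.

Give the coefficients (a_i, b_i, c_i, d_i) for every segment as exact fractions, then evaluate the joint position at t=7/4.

Δ: Δ0=-1, Δ1=2, Δ2=1, Δ3=4, Δ4=-1/2
row 1: diag=4, rhs=18; c'=1/4, d'=9/2
row 2: denom=6−1·1/4=23/4; d'=(-6−1·9/2)/(23/4)=-42/23
row 3: denom=6−2·8/23=122/23; d'=(18−2·-42/23)/(122/23)=249/61
row 4: denom=6−1·23/122=709/122; d'=(-27−1·249/61)/(709/122)=-3792/709
back: M4=-3792/709
back: M3=249/61−23/122·-3792/709=3609/709
back: M2=-42/23−8/23·3609/709=-2550/709
back: M1=9/2−1/4·-2550/709=3828/709
M: M0=0, M1=3828/709, M2=-2550/709, M3=3609/709, M4=-3792/709, M5=0
seg 0: a=-4, c=M0/2=0, d=(M1−M0)/(6·1)=638/709, b=Δ0−h0·(2M0+M1)/6=-1347/709
seg 1: a=-5, c=M1/2=1914/709, d=(M2−M1)/(6·1)=-1063/709, b=Δ1−h1·(2M1+M2)/6=567/709
seg 2: a=-3, c=M2/2=-1275/709, d=(M3−M2)/(6·2)=2053/2836, b=Δ2−h2·(2M2+M3)/6=1206/709
seg 3: a=-1, c=M3/2=3609/1418, d=(M4−M3)/(6·1)=-2467/1418, b=Δ3−h3·(2M3+M4)/6=2265/709
seg 4: a=3, c=M4/2=-1896/709, d=(M5−M4)/(6·2)=316/709, b=Δ4−h4·(2M4+M5)/6=4347/1418
t_q=7/4 → seg 1, τ=3/4; S=-5+567/709·τ+1914/709·τ²+-1063/709·τ³=-159461/45376

  seg 0: a=-4 b=-1347/709 c=0 d=638/709
  seg 1: a=-5 b=567/709 c=1914/709 d=-1063/709
  seg 2: a=-3 b=1206/709 c=-1275/709 d=2053/2836
  seg 3: a=-1 b=2265/709 c=3609/1418 d=-2467/1418
  seg 4: a=3 b=4347/1418 c=-1896/709 d=316/709
S(7/4) = -159461/45376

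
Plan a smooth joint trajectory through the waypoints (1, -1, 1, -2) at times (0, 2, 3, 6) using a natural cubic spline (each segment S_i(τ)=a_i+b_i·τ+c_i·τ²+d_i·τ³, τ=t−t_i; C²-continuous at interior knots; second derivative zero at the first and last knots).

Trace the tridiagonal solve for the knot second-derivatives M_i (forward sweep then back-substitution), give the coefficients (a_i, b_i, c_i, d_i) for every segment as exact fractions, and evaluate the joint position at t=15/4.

  seg 0: a=1 b=-101/47 c=0 d=27/94
  seg 1: a=-1 b=61/47 c=81/47 d=-48/47
  seg 2: a=1 b=79/47 c=-63/47 d=7/47
S(15/4) = 4721/3008

Δ: Δ0=-1, Δ1=2, Δ2=-1
row 1: diag=6, rhs=18; c'=1/6, d'=3
row 2: denom=8−1·1/6=47/6; d'=(-18−1·3)/(47/6)=-126/47
back: M2=-126/47
back: M1=3−1/6·-126/47=162/47
M: M0=0, M1=162/47, M2=-126/47, M3=0
seg 0: a=1, c=M0/2=0, d=(M1−M0)/(6·2)=27/94, b=Δ0−h0·(2M0+M1)/6=-101/47
seg 1: a=-1, c=M1/2=81/47, d=(M2−M1)/(6·1)=-48/47, b=Δ1−h1·(2M1+M2)/6=61/47
seg 2: a=1, c=M2/2=-63/47, d=(M3−M2)/(6·3)=7/47, b=Δ2−h2·(2M2+M3)/6=79/47
t_q=15/4 → seg 2, τ=3/4; S=1+79/47·τ+-63/47·τ²+7/47·τ³=4721/3008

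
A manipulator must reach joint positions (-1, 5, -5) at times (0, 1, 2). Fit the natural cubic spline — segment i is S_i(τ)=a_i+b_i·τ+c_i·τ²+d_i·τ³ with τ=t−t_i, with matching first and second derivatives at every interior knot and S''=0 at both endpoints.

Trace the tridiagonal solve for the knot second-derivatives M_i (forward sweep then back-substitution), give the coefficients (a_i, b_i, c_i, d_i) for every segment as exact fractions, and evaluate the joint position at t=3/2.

  seg 0: a=-1 b=10 c=0 d=-4
  seg 1: a=5 b=-2 c=-12 d=4
S(3/2) = 3/2

Δ: Δ0=6, Δ1=-10
row 1: diag=4, rhs=-96; c'=1/4, d'=-24
back: M1=-24
M: M0=0, M1=-24, M2=0
seg 0: a=-1, c=M0/2=0, d=(M1−M0)/(6·1)=-4, b=Δ0−h0·(2M0+M1)/6=10
seg 1: a=5, c=M1/2=-12, d=(M2−M1)/(6·1)=4, b=Δ1−h1·(2M1+M2)/6=-2
t_q=3/2 → seg 1, τ=1/2; S=5+-2·τ+-12·τ²+4·τ³=3/2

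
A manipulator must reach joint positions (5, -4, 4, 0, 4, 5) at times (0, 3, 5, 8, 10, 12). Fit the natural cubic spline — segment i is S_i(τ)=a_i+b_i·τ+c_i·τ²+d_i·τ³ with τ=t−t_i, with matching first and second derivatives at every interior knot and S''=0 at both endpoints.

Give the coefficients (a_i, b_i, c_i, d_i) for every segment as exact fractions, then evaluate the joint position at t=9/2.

  seg 0: a=5 b=-18571/3288 c=0 d=8707/29592
  seg 1: a=-4 b=3775/1644 c=8707/3288 d=-2953/3288
  seg 2: a=4 b=1157/548 c=-9011/3288 d=15707/29592
  seg 3: a=0 b=-1/1096 c=279/137 d=-2271/4384
  seg 4: a=4 b=1057/548 c=-2349/2192 d=783/4384
S(9/2) = 20793/8768

Δ: Δ0=-3, Δ1=4, Δ2=-4/3, Δ3=2, Δ4=1/2
row 1: diag=10, rhs=42; c'=1/5, d'=21/5
row 2: denom=10−2·1/5=48/5; d'=(-32−2·21/5)/(48/5)=-101/24
row 3: denom=10−3·5/16=145/16; d'=(20−3·-101/24)/(145/16)=18/5
row 4: denom=8−2·32/145=1096/145; d'=(-9−2·18/5)/(1096/145)=-2349/1096
back: M4=-2349/1096
back: M3=18/5−32/145·-2349/1096=558/137
back: M2=-101/24−5/16·558/137=-9011/1644
back: M1=21/5−1/5·-9011/1644=8707/1644
M: M0=0, M1=8707/1644, M2=-9011/1644, M3=558/137, M4=-2349/1096, M5=0
seg 0: a=5, c=M0/2=0, d=(M1−M0)/(6·3)=8707/29592, b=Δ0−h0·(2M0+M1)/6=-18571/3288
seg 1: a=-4, c=M1/2=8707/3288, d=(M2−M1)/(6·2)=-2953/3288, b=Δ1−h1·(2M1+M2)/6=3775/1644
seg 2: a=4, c=M2/2=-9011/3288, d=(M3−M2)/(6·3)=15707/29592, b=Δ2−h2·(2M2+M3)/6=1157/548
seg 3: a=0, c=M3/2=279/137, d=(M4−M3)/(6·2)=-2271/4384, b=Δ3−h3·(2M3+M4)/6=-1/1096
seg 4: a=4, c=M4/2=-2349/2192, d=(M5−M4)/(6·2)=783/4384, b=Δ4−h4·(2M4+M5)/6=1057/548
t_q=9/2 → seg 1, τ=3/2; S=-4+3775/1644·τ+8707/3288·τ²+-2953/3288·τ³=20793/8768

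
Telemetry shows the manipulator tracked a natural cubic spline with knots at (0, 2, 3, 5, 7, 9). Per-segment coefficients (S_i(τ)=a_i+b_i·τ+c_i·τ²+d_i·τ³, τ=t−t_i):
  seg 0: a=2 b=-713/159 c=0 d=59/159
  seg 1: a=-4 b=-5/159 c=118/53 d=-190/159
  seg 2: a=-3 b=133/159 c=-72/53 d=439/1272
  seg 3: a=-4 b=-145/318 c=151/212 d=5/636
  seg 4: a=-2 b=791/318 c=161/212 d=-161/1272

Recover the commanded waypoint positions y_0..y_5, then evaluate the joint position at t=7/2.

y_0=2 y_1=-4 y_2=-3 y_3=-4 y_4=-2 y_5=5
S(7/2) = -9763/3392

y_0 = S_0(0) = a_0 = 2
y_1 = S_1(0) = a_1 = -4
y_2 = S_2(0) = a_2 = -3
y_3 = S_3(0) = a_3 = -4
y_4 = S_4(0) = a_4 = -2
y_5 = S_4(2) = 5
t_q=7/2 is in segment 2 (τ=1/2); S_2(τ)=-9763/3392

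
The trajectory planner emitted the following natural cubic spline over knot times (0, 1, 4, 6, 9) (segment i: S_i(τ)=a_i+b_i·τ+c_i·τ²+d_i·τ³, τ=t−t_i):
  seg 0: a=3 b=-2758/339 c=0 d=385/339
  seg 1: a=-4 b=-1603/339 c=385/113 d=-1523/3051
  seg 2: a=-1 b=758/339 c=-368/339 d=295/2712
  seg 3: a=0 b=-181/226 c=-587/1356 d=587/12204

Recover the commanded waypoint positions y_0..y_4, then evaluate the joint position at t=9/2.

y_0 = S_0(0) = a_0 = 3
y_1 = S_1(0) = a_1 = -4
y_2 = S_2(0) = a_2 = -1
y_3 = S_3(0) = a_3 = 0
y_4 = S_3(3) = -5
t_q=9/2 is in segment 2 (τ=1/2); S_2(τ)=-1011/7232

y_0=3 y_1=-4 y_2=-1 y_3=0 y_4=-5
S(9/2) = -1011/7232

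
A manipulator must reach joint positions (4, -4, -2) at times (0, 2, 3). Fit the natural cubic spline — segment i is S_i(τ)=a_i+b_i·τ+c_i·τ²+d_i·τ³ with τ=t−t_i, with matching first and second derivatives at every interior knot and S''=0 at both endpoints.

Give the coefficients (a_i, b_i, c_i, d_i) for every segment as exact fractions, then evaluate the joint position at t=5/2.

Δ: Δ0=-4, Δ1=2
row 1: diag=6, rhs=36; c'=1/6, d'=6
back: M1=6
M: M0=0, M1=6, M2=0
seg 0: a=4, c=M0/2=0, d=(M1−M0)/(6·2)=1/2, b=Δ0−h0·(2M0+M1)/6=-6
seg 1: a=-4, c=M1/2=3, d=(M2−M1)/(6·1)=-1, b=Δ1−h1·(2M1+M2)/6=0
t_q=5/2 → seg 1, τ=1/2; S=-4+0·τ+3·τ²+-1·τ³=-27/8

  seg 0: a=4 b=-6 c=0 d=1/2
  seg 1: a=-4 b=0 c=3 d=-1
S(5/2) = -27/8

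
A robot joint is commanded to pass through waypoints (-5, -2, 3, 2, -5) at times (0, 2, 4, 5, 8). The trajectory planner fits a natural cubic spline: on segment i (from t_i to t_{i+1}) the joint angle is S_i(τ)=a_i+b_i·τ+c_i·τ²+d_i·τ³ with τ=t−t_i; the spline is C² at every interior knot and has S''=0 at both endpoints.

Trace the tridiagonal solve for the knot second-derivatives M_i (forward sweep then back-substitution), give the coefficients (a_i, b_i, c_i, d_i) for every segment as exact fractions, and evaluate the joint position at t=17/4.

Δ: Δ0=3/2, Δ1=5/2, Δ2=-1, Δ3=-7/3
row 1: diag=8, rhs=6; c'=1/4, d'=3/4
row 2: denom=6−2·1/4=11/2; d'=(-21−2·3/4)/(11/2)=-45/11
row 3: denom=8−1·2/11=86/11; d'=(-8−1·-45/11)/(86/11)=-1/2
back: M3=-1/2
back: M2=-45/11−2/11·-1/2=-4
back: M1=3/4−1/4·-4=7/4
M: M0=0, M1=7/4, M2=-4, M3=-1/2, M4=0
seg 0: a=-5, c=M0/2=0, d=(M1−M0)/(6·2)=7/48, b=Δ0−h0·(2M0+M1)/6=11/12
seg 1: a=-2, c=M1/2=7/8, d=(M2−M1)/(6·2)=-23/48, b=Δ1−h1·(2M1+M2)/6=8/3
seg 2: a=3, c=M2/2=-2, d=(M3−M2)/(6·1)=7/12, b=Δ2−h2·(2M2+M3)/6=5/12
seg 3: a=2, c=M3/2=-1/4, d=(M4−M3)/(6·3)=1/36, b=Δ3−h3·(2M3+M4)/6=-11/6
t_q=17/4 → seg 2, τ=1/4; S=3+5/12·τ+-2·τ²+7/12·τ³=765/256

  seg 0: a=-5 b=11/12 c=0 d=7/48
  seg 1: a=-2 b=8/3 c=7/8 d=-23/48
  seg 2: a=3 b=5/12 c=-2 d=7/12
  seg 3: a=2 b=-11/6 c=-1/4 d=1/36
S(17/4) = 765/256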